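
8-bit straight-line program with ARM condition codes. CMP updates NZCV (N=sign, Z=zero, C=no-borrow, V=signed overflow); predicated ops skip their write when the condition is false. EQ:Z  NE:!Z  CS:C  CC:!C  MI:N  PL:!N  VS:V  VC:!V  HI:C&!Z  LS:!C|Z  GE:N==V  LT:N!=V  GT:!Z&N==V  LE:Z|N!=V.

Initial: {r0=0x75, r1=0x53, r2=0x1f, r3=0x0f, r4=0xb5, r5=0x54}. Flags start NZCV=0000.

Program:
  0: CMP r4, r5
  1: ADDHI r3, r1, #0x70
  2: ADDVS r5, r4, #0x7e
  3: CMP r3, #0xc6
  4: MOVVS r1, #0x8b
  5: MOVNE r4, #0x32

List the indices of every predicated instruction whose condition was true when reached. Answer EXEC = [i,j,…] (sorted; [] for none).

0: ✓ CMP  NZCV=0011
1: ✓ ADDHI  r3←0xc3
2: ✓ ADDVS  r5←0x33
3: ✓ CMP  NZCV=1000
4: · MOVVS
5: ✓ MOVNE  r4←0x32

EXEC = [1,2,5]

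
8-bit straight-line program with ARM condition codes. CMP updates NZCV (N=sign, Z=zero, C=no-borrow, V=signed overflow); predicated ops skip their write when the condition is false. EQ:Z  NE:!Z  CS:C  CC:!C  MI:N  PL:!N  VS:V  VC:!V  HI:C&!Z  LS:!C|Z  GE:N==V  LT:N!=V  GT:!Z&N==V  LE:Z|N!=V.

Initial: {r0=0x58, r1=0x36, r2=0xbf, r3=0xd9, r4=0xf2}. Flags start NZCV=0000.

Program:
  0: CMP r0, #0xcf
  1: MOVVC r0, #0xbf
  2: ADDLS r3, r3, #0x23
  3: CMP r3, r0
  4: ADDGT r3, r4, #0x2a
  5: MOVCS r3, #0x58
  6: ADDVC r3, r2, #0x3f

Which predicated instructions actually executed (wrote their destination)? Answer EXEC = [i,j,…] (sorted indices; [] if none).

EXEC = [2,5,6]

[0] flags=1001 → (cmp)
[1] flags=1001 VC?F → skip
[2] flags=1001 LS?T → r3=0xfc
[3] flags=1010 → (cmp)
[4] flags=1010 GT?F → skip
[5] flags=1010 CS?T → r3=0x58
[6] flags=1010 VC?T → r3=0xfe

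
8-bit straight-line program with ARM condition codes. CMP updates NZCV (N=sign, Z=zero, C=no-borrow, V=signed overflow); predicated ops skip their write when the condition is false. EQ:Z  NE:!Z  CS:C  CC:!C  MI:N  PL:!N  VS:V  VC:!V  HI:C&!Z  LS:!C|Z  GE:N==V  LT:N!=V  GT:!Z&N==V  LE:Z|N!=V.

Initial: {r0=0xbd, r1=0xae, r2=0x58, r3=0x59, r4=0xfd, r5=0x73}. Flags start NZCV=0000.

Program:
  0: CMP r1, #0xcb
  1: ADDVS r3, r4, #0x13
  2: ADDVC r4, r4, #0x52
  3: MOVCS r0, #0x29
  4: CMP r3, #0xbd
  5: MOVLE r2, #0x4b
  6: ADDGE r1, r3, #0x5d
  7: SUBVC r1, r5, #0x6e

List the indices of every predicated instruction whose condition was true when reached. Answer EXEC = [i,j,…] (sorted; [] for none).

EXEC = [2,6]

0: ✓ CMP  NZCV=1000
1: · ADDVS
2: ✓ ADDVC  r4←0x4f
3: · MOVCS
4: ✓ CMP  NZCV=1001
5: · MOVLE
6: ✓ ADDGE  r1←0xb6
7: · SUBVC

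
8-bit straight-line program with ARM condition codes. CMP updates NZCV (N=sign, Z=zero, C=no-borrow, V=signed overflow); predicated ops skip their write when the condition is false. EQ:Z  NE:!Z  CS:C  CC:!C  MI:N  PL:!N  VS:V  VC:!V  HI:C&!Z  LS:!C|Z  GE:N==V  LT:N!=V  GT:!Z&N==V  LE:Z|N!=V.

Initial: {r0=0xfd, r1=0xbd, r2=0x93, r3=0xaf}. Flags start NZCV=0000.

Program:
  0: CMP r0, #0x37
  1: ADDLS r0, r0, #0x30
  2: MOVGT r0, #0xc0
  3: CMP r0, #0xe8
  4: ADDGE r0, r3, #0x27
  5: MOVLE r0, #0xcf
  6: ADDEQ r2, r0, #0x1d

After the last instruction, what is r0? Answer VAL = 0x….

0: ✓ CMP  NZCV=1010
1: · ADDLS
2: · MOVGT
3: ✓ CMP  NZCV=0010
4: ✓ ADDGE  r0←0xd6
5: · MOVLE
6: · ADDEQ

VAL = 0xd6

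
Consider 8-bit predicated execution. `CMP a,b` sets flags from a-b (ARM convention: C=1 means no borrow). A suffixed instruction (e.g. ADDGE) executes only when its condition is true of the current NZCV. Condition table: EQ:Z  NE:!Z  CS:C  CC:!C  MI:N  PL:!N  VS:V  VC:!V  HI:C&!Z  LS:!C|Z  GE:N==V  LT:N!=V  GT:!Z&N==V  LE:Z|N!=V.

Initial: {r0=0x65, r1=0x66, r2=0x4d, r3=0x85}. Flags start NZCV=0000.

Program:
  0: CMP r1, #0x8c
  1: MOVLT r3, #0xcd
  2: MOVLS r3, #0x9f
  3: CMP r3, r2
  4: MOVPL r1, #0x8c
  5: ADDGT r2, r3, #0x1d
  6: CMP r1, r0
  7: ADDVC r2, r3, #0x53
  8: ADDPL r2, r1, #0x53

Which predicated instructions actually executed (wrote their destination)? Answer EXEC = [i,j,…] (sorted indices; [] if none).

[0] flags=1001 → (cmp)
[1] flags=1001 LT?F → skip
[2] flags=1001 LS?T → r3=0x9f
[3] flags=0011 → (cmp)
[4] flags=0011 PL?T → r1=0x8c
[5] flags=0011 GT?F → skip
[6] flags=0011 → (cmp)
[7] flags=0011 VC?F → skip
[8] flags=0011 PL?T → r2=0xdf

EXEC = [2,4,8]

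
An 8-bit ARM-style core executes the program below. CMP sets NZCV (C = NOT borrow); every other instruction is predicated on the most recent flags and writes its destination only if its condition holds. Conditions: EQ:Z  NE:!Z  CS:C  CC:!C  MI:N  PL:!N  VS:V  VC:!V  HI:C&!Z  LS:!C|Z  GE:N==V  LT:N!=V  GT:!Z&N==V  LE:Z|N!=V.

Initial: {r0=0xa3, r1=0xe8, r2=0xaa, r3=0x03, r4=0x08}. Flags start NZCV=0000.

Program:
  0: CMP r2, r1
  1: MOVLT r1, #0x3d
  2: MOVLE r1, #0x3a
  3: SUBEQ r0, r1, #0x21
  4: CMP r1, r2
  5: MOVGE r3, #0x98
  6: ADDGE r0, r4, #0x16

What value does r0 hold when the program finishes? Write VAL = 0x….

0: ✓ CMP  NZCV=1000
1: ✓ MOVLT  r1←0x3d
2: ✓ MOVLE  r1←0x3a
3: · SUBEQ
4: ✓ CMP  NZCV=1001
5: ✓ MOVGE  r3←0x98
6: ✓ ADDGE  r0←0x1e

VAL = 0x1e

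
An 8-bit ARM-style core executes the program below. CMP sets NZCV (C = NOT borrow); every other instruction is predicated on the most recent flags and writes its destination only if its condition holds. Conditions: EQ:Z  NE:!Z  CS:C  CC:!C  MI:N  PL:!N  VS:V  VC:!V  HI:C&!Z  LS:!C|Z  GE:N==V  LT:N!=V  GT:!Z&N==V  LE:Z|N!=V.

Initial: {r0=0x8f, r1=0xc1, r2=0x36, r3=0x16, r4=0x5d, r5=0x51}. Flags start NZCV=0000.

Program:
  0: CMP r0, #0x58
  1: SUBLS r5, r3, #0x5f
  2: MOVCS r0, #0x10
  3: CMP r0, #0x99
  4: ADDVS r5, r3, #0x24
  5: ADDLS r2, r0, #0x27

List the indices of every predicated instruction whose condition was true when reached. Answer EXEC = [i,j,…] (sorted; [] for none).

0: ✓ CMP  NZCV=0011
1: · SUBLS
2: ✓ MOVCS  r0←0x10
3: ✓ CMP  NZCV=0000
4: · ADDVS
5: ✓ ADDLS  r2←0x37

EXEC = [2,5]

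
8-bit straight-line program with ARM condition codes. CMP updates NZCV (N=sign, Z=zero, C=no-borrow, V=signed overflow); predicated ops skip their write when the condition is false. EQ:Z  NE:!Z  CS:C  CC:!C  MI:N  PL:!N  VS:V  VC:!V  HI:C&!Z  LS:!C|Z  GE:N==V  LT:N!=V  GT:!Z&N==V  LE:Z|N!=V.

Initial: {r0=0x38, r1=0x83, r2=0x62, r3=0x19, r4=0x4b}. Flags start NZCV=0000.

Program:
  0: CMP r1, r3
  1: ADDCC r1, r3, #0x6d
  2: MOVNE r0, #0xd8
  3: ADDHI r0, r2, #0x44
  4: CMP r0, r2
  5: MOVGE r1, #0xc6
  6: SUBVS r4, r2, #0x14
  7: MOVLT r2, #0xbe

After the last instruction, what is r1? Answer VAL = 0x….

VAL = 0x83

0: ✓ CMP  NZCV=0011
1: · ADDCC
2: ✓ MOVNE  r0←0xd8
3: ✓ ADDHI  r0←0xa6
4: ✓ CMP  NZCV=0011
5: · MOVGE
6: ✓ SUBVS  r4←0x4e
7: ✓ MOVLT  r2←0xbe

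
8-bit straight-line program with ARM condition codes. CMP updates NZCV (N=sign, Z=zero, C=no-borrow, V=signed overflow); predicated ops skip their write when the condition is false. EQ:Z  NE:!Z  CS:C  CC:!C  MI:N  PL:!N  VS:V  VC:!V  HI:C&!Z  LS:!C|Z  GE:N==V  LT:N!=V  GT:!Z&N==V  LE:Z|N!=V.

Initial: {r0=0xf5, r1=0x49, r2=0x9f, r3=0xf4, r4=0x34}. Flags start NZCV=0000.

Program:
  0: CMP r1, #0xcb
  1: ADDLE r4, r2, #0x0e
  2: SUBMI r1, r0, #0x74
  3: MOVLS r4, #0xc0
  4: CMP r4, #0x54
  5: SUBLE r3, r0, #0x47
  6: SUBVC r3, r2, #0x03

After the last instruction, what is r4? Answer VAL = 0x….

0: ✓ CMP  NZCV=0000
1: · ADDLE
2: · SUBMI
3: ✓ MOVLS  r4←0xc0
4: ✓ CMP  NZCV=0011
5: ✓ SUBLE  r3←0xae
6: · SUBVC

VAL = 0xc0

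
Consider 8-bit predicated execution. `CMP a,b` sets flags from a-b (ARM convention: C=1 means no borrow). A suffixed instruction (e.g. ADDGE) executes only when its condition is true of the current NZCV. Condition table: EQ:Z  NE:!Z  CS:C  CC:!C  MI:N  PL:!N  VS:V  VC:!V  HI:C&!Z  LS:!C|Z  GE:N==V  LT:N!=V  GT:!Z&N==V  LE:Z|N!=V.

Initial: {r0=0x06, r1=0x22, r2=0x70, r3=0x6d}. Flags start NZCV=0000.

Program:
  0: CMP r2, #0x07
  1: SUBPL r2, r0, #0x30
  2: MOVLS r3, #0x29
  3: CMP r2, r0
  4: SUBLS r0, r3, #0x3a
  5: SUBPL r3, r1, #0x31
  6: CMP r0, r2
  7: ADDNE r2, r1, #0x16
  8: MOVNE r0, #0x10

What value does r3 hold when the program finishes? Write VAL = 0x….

VAL = 0x6d

0: ✓ CMP  NZCV=0010
1: ✓ SUBPL  r2←0xd6
2: · MOVLS
3: ✓ CMP  NZCV=1010
4: · SUBLS
5: · SUBPL
6: ✓ CMP  NZCV=0000
7: ✓ ADDNE  r2←0x38
8: ✓ MOVNE  r0←0x10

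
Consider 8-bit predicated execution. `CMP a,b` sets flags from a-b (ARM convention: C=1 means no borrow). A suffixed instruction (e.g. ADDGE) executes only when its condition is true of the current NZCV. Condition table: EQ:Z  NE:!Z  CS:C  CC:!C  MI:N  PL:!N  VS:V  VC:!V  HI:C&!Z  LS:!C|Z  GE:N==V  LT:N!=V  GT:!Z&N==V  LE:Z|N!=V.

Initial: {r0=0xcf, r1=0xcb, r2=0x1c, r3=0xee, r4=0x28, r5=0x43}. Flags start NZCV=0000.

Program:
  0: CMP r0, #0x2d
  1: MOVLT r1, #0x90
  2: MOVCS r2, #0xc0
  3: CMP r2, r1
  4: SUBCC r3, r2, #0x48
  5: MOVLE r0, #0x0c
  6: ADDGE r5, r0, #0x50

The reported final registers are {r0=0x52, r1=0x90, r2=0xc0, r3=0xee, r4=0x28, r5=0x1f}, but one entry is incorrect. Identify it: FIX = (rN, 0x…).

FIX = (r0, 0xcf)

0: ✓ CMP  NZCV=1010
1: ✓ MOVLT  r1←0x90
2: ✓ MOVCS  r2←0xc0
3: ✓ CMP  NZCV=0010
4: · SUBCC
5: · MOVLE
6: ✓ ADDGE  r5←0x1f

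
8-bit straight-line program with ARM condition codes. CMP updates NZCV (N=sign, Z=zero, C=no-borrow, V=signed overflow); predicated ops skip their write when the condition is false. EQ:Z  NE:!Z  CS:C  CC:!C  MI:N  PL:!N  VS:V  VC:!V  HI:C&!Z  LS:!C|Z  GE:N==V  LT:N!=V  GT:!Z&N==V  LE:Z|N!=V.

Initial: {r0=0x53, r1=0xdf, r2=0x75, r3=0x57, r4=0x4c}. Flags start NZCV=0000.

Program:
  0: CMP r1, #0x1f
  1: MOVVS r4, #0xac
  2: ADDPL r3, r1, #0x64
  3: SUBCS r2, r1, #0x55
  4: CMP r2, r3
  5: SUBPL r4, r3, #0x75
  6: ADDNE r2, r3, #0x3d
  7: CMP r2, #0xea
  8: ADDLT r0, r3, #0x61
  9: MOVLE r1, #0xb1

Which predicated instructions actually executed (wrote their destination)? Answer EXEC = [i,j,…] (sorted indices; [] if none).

[0] flags=1010 → (cmp)
[1] flags=1010 VS?F → skip
[2] flags=1010 PL?F → skip
[3] flags=1010 CS?T → r2=0x8a
[4] flags=0011 → (cmp)
[5] flags=0011 PL?T → r4=0xe2
[6] flags=0011 NE?T → r2=0x94
[7] flags=1000 → (cmp)
[8] flags=1000 LT?T → r0=0xb8
[9] flags=1000 LE?T → r1=0xb1

EXEC = [3,5,6,8,9]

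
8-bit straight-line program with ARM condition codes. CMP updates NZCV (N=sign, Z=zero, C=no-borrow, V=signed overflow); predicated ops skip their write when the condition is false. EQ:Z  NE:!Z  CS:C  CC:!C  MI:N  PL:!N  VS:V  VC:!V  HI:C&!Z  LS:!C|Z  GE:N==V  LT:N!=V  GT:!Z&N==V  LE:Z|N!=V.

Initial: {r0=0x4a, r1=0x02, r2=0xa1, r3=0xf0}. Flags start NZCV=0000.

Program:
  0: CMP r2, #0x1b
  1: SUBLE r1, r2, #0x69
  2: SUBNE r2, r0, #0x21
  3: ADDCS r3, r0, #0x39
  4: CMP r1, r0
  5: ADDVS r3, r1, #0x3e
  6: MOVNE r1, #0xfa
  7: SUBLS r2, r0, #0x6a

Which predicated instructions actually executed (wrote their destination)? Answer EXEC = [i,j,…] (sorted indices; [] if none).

[0] flags=1010 → (cmp)
[1] flags=1010 LE?T → r1=0x38
[2] flags=1010 NE?T → r2=0x29
[3] flags=1010 CS?T → r3=0x83
[4] flags=1000 → (cmp)
[5] flags=1000 VS?F → skip
[6] flags=1000 NE?T → r1=0xfa
[7] flags=1000 LS?T → r2=0xe0

EXEC = [1,2,3,6,7]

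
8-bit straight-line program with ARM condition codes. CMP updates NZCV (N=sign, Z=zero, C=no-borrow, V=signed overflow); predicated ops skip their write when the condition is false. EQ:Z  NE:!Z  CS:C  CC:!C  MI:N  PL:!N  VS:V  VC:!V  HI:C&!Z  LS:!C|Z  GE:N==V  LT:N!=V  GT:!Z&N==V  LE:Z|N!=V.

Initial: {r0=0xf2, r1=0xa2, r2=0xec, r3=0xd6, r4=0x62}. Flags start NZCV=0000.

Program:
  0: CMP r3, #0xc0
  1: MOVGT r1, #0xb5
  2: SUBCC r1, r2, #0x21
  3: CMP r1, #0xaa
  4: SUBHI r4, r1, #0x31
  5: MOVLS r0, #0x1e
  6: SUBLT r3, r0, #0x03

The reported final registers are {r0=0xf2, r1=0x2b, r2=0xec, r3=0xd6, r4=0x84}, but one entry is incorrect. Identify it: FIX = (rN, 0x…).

0: ✓ CMP  NZCV=0010
1: ✓ MOVGT  r1←0xb5
2: · SUBCC
3: ✓ CMP  NZCV=0010
4: ✓ SUBHI  r4←0x84
5: · MOVLS
6: · SUBLT

FIX = (r1, 0xb5)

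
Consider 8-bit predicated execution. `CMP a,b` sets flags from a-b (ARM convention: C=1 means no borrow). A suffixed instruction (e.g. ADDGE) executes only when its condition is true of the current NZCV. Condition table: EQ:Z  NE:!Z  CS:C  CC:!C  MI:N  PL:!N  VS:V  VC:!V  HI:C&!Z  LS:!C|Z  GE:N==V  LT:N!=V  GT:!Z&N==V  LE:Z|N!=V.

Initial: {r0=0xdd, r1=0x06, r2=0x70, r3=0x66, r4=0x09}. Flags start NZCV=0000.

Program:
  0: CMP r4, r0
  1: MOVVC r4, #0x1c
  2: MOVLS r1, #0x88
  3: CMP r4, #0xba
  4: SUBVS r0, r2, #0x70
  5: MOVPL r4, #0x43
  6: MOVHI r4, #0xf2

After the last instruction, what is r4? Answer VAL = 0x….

0: ✓ CMP  NZCV=0000
1: ✓ MOVVC  r4←0x1c
2: ✓ MOVLS  r1←0x88
3: ✓ CMP  NZCV=0000
4: · SUBVS
5: ✓ MOVPL  r4←0x43
6: · MOVHI

VAL = 0x43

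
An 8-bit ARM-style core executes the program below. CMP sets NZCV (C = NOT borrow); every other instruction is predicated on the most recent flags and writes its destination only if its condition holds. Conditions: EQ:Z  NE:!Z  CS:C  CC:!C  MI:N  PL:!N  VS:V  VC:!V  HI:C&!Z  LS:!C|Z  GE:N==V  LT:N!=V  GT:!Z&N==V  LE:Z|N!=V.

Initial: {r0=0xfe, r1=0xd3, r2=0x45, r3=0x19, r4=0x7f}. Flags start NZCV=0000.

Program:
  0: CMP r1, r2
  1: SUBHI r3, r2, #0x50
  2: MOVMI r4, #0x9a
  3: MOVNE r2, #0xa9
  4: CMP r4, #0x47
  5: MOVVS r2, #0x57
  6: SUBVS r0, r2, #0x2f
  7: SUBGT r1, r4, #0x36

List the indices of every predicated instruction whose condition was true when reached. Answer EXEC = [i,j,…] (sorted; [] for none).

0: ✓ CMP  NZCV=1010
1: ✓ SUBHI  r3←0xf5
2: ✓ MOVMI  r4←0x9a
3: ✓ MOVNE  r2←0xa9
4: ✓ CMP  NZCV=0011
5: ✓ MOVVS  r2←0x57
6: ✓ SUBVS  r0←0x28
7: · SUBGT

EXEC = [1,2,3,5,6]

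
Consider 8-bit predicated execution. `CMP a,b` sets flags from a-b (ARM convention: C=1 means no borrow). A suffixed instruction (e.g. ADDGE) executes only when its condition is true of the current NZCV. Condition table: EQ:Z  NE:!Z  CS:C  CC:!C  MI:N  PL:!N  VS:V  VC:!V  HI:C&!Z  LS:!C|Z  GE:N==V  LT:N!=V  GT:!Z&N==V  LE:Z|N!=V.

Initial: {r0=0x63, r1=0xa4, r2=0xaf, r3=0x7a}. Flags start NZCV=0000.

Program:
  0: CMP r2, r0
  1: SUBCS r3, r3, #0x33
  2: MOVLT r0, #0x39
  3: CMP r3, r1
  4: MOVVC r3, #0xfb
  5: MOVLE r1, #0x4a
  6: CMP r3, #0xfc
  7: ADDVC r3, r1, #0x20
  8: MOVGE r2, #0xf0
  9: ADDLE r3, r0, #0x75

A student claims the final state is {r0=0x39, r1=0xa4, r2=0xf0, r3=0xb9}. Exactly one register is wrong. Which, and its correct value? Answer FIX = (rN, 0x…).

FIX = (r3, 0xc4)

[0] flags=0011 → (cmp)
[1] flags=0011 CS?T → r3=0x47
[2] flags=0011 LT?T → r0=0x39
[3] flags=1001 → (cmp)
[4] flags=1001 VC?F → skip
[5] flags=1001 LE?F → skip
[6] flags=0000 → (cmp)
[7] flags=0000 VC?T → r3=0xc4
[8] flags=0000 GE?T → r2=0xf0
[9] flags=0000 LE?F → skip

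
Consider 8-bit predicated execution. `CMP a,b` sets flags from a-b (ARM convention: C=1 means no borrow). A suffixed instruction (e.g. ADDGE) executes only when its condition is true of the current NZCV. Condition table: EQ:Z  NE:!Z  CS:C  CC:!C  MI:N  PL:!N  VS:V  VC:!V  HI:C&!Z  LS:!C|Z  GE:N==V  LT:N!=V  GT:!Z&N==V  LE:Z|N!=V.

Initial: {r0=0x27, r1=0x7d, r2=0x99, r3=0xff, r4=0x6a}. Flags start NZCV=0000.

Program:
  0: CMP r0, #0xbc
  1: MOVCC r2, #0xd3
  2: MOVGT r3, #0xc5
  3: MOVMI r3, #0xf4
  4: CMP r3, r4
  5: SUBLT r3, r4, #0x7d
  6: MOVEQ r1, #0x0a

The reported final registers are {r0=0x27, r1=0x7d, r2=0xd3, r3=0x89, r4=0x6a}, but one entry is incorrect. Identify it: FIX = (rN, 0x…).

0: ✓ CMP  NZCV=0000
1: ✓ MOVCC  r2←0xd3
2: ✓ MOVGT  r3←0xc5
3: · MOVMI
4: ✓ CMP  NZCV=0011
5: ✓ SUBLT  r3←0xed
6: · MOVEQ

FIX = (r3, 0xed)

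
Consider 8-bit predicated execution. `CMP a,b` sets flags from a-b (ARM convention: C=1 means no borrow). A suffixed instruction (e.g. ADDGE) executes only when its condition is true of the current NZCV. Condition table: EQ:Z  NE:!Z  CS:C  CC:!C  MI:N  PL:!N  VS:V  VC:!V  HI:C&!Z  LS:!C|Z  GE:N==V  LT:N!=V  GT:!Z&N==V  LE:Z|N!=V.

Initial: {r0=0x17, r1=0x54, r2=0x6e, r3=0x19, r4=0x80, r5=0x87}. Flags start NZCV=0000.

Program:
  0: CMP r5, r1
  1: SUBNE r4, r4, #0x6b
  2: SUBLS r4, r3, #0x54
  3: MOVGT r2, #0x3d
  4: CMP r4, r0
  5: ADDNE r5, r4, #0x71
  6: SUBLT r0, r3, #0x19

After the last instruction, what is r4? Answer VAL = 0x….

VAL = 0x15

0: ✓ CMP  NZCV=0011
1: ✓ SUBNE  r4←0x15
2: · SUBLS
3: · MOVGT
4: ✓ CMP  NZCV=1000
5: ✓ ADDNE  r5←0x86
6: ✓ SUBLT  r0←0x00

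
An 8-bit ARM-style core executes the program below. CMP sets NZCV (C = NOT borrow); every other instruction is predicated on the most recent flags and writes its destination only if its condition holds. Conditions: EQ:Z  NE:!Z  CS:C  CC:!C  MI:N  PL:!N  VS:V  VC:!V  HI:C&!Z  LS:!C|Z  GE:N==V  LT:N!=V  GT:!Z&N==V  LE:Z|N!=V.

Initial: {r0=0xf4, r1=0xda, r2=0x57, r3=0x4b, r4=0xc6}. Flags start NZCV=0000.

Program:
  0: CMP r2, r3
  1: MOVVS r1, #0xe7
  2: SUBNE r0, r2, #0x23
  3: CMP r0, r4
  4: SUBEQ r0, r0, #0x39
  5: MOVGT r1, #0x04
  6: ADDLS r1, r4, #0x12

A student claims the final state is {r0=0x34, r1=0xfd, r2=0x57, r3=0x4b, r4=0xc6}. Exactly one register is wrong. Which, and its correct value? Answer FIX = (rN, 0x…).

0: ✓ CMP  NZCV=0010
1: · MOVVS
2: ✓ SUBNE  r0←0x34
3: ✓ CMP  NZCV=0000
4: · SUBEQ
5: ✓ MOVGT  r1←0x04
6: ✓ ADDLS  r1←0xd8

FIX = (r1, 0xd8)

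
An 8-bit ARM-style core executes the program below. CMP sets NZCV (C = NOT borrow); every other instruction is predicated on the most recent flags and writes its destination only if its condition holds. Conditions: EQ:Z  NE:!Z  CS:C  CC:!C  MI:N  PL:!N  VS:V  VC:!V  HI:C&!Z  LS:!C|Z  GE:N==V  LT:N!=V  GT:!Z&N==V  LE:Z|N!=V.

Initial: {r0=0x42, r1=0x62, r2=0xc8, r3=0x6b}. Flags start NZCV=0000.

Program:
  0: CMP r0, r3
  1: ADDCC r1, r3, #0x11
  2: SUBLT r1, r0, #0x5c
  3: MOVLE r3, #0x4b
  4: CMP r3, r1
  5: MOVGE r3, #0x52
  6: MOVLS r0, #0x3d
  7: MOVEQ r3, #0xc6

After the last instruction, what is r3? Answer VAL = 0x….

[0] flags=1000 → (cmp)
[1] flags=1000 CC?T → r1=0x7c
[2] flags=1000 LT?T → r1=0xe6
[3] flags=1000 LE?T → r3=0x4b
[4] flags=0000 → (cmp)
[5] flags=0000 GE?T → r3=0x52
[6] flags=0000 LS?T → r0=0x3d
[7] flags=0000 EQ?F → skip

VAL = 0x52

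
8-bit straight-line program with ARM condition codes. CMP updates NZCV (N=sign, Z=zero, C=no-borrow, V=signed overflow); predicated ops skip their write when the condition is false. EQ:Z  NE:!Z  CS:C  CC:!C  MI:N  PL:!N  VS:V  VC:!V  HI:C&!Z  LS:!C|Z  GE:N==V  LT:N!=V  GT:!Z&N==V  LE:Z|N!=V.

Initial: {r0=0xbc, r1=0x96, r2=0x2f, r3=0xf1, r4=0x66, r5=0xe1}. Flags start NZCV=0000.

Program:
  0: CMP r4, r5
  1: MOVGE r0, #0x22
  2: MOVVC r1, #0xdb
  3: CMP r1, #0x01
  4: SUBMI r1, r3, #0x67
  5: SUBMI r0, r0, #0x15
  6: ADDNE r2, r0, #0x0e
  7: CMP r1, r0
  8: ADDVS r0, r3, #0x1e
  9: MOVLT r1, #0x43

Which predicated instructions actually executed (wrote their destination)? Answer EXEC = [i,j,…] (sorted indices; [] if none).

EXEC = [1,4,5,6,8,9]

0: ✓ CMP  NZCV=1001
1: ✓ MOVGE  r0←0x22
2: · MOVVC
3: ✓ CMP  NZCV=1010
4: ✓ SUBMI  r1←0x8a
5: ✓ SUBMI  r0←0x0d
6: ✓ ADDNE  r2←0x1b
7: ✓ CMP  NZCV=0011
8: ✓ ADDVS  r0←0x0f
9: ✓ MOVLT  r1←0x43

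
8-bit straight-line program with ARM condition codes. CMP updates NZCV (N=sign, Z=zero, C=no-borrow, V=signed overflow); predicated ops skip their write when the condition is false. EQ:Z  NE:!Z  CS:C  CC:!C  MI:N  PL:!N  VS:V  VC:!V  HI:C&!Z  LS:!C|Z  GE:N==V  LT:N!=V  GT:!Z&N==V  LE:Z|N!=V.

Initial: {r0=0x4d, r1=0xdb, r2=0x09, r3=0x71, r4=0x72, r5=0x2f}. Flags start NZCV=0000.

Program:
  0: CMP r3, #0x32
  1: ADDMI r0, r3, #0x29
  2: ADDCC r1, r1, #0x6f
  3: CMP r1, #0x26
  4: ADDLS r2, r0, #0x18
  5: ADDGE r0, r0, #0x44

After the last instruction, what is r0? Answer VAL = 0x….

VAL = 0x4d

[0] flags=0010 → (cmp)
[1] flags=0010 MI?F → skip
[2] flags=0010 CC?F → skip
[3] flags=1010 → (cmp)
[4] flags=1010 LS?F → skip
[5] flags=1010 GE?F → skip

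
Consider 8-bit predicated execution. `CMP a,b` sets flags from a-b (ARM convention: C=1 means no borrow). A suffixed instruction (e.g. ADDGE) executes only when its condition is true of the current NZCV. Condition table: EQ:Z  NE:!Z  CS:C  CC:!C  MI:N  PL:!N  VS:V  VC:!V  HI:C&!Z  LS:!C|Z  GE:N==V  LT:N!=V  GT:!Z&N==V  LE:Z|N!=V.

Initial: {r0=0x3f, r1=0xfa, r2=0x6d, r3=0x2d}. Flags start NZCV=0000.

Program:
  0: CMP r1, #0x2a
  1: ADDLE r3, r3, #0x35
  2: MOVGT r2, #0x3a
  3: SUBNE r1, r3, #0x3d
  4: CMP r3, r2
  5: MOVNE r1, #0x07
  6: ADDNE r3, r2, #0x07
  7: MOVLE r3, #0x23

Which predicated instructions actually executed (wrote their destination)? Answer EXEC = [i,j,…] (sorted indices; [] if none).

0: ✓ CMP  NZCV=1010
1: ✓ ADDLE  r3←0x62
2: · MOVGT
3: ✓ SUBNE  r1←0x25
4: ✓ CMP  NZCV=1000
5: ✓ MOVNE  r1←0x07
6: ✓ ADDNE  r3←0x74
7: ✓ MOVLE  r3←0x23

EXEC = [1,3,5,6,7]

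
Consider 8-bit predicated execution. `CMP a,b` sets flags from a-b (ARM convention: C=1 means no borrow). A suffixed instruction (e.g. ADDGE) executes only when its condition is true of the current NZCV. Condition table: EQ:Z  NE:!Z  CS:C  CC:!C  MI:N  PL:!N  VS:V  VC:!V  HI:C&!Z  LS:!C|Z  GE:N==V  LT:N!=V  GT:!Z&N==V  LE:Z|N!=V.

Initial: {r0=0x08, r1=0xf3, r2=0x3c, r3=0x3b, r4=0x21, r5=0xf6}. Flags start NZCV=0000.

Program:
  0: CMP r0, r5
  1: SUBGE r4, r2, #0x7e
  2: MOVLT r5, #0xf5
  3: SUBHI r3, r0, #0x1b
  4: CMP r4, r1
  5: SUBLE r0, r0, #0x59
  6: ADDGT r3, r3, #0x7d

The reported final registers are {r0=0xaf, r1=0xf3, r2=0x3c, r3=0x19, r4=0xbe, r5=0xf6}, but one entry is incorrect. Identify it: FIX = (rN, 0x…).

FIX = (r3, 0x3b)

0: ✓ CMP  NZCV=0000
1: ✓ SUBGE  r4←0xbe
2: · MOVLT
3: · SUBHI
4: ✓ CMP  NZCV=1000
5: ✓ SUBLE  r0←0xaf
6: · ADDGT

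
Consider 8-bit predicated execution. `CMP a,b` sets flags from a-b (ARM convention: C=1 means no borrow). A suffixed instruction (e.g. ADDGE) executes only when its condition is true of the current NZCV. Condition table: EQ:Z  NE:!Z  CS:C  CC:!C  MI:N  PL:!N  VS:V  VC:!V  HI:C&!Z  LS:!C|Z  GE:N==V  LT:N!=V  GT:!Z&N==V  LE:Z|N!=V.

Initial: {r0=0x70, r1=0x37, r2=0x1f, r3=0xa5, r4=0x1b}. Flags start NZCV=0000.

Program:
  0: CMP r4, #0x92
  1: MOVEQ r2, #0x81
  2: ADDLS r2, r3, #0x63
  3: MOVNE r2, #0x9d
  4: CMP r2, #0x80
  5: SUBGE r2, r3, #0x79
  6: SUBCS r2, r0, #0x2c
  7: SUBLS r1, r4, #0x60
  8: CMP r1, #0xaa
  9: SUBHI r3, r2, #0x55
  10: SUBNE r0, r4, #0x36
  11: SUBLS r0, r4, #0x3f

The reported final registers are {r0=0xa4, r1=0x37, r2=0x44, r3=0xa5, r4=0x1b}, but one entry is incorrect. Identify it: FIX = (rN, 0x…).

[0] flags=1001 → (cmp)
[1] flags=1001 EQ?F → skip
[2] flags=1001 LS?T → r2=0x08
[3] flags=1001 NE?T → r2=0x9d
[4] flags=0010 → (cmp)
[5] flags=0010 GE?T → r2=0x2c
[6] flags=0010 CS?T → r2=0x44
[7] flags=0010 LS?F → skip
[8] flags=1001 → (cmp)
[9] flags=1001 HI?F → skip
[10] flags=1001 NE?T → r0=0xe5
[11] flags=1001 LS?T → r0=0xdc

FIX = (r0, 0xdc)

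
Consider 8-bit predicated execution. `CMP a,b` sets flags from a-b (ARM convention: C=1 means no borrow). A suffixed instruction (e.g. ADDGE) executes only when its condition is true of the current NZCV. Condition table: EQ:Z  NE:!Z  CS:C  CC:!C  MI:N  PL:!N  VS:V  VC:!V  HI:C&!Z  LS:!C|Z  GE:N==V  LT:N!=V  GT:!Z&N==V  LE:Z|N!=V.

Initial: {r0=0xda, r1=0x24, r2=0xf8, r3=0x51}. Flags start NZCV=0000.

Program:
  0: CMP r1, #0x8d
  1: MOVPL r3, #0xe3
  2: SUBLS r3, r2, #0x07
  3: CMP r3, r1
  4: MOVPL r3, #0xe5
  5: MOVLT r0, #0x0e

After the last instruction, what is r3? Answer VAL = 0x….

VAL = 0xf1

0: ✓ CMP  NZCV=1001
1: · MOVPL
2: ✓ SUBLS  r3←0xf1
3: ✓ CMP  NZCV=1010
4: · MOVPL
5: ✓ MOVLT  r0←0x0e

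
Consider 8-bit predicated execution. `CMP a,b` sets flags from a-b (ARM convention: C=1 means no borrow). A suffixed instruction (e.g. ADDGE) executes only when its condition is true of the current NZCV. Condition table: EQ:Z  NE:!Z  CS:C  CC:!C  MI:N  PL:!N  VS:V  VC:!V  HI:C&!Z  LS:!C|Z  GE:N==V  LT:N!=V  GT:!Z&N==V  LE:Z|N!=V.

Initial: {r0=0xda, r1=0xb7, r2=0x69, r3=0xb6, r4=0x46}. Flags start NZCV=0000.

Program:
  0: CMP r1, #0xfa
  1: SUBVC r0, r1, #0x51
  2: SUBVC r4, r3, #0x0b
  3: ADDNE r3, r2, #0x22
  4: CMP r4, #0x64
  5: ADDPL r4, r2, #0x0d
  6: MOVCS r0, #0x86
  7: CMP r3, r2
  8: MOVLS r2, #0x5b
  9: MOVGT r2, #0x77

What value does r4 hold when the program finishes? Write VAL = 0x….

VAL = 0x76

[0] flags=1000 → (cmp)
[1] flags=1000 VC?T → r0=0x66
[2] flags=1000 VC?T → r4=0xab
[3] flags=1000 NE?T → r3=0x8b
[4] flags=0011 → (cmp)
[5] flags=0011 PL?T → r4=0x76
[6] flags=0011 CS?T → r0=0x86
[7] flags=0011 → (cmp)
[8] flags=0011 LS?F → skip
[9] flags=0011 GT?F → skip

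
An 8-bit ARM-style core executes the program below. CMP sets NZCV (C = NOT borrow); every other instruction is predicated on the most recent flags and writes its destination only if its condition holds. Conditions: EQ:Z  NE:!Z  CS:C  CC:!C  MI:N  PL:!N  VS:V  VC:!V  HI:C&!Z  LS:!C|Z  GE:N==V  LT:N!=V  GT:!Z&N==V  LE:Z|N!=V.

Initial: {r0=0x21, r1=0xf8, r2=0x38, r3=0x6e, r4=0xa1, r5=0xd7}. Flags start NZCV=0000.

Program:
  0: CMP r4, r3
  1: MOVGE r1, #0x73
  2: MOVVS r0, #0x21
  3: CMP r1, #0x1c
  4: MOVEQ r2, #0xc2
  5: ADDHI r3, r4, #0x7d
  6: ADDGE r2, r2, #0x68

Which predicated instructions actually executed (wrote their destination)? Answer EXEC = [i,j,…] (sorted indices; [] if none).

EXEC = [2,5]

0: ✓ CMP  NZCV=0011
1: · MOVGE
2: ✓ MOVVS  r0←0x21
3: ✓ CMP  NZCV=1010
4: · MOVEQ
5: ✓ ADDHI  r3←0x1e
6: · ADDGE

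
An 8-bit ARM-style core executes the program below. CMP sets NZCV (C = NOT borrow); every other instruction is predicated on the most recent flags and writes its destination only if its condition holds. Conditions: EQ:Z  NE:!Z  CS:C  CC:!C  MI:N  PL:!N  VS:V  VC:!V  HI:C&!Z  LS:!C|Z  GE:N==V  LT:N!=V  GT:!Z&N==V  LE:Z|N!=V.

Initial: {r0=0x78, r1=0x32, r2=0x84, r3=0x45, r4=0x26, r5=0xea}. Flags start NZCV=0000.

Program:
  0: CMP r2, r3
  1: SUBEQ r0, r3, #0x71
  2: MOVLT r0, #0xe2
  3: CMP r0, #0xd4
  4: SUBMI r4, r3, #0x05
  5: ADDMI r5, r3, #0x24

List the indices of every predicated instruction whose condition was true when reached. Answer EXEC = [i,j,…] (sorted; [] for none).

[0] flags=0011 → (cmp)
[1] flags=0011 EQ?F → skip
[2] flags=0011 LT?T → r0=0xe2
[3] flags=0010 → (cmp)
[4] flags=0010 MI?F → skip
[5] flags=0010 MI?F → skip

EXEC = [2]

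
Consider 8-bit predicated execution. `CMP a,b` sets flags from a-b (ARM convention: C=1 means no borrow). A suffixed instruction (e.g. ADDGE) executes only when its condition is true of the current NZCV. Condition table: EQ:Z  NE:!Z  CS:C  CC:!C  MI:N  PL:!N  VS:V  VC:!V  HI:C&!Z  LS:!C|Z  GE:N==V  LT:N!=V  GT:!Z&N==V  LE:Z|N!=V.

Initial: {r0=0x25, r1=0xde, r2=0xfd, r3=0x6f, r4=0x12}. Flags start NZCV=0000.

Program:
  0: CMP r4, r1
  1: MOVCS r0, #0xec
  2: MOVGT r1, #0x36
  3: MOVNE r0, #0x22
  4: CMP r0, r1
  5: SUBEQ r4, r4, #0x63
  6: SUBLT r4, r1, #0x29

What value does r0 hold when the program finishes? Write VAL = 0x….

VAL = 0x22

[0] flags=0000 → (cmp)
[1] flags=0000 CS?F → skip
[2] flags=0000 GT?T → r1=0x36
[3] flags=0000 NE?T → r0=0x22
[4] flags=1000 → (cmp)
[5] flags=1000 EQ?F → skip
[6] flags=1000 LT?T → r4=0x0d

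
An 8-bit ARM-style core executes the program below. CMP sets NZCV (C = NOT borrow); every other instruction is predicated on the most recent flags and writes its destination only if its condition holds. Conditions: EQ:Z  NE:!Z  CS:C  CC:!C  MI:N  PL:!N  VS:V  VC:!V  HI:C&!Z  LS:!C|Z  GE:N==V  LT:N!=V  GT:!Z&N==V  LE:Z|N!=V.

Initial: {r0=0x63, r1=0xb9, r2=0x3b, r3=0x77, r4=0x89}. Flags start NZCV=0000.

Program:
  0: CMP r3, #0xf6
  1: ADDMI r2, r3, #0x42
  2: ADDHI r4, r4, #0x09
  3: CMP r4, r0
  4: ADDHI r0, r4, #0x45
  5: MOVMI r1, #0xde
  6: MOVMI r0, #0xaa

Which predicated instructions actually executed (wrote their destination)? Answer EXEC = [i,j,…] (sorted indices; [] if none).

EXEC = [1,4]

[0] flags=1001 → (cmp)
[1] flags=1001 MI?T → r2=0xb9
[2] flags=1001 HI?F → skip
[3] flags=0011 → (cmp)
[4] flags=0011 HI?T → r0=0xce
[5] flags=0011 MI?F → skip
[6] flags=0011 MI?F → skip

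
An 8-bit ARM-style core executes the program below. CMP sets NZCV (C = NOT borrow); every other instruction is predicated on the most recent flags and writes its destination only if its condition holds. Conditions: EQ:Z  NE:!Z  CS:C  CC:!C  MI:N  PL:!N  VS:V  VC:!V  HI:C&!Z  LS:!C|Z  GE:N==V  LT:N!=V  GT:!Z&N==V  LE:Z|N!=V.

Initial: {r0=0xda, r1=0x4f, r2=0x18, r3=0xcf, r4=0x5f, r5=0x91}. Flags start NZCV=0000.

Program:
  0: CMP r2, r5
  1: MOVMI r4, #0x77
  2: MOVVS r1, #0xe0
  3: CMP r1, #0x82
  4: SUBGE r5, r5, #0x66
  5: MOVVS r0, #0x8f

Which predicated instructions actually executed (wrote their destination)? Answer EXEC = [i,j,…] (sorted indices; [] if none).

EXEC = [1,2,4]

0: ✓ CMP  NZCV=1001
1: ✓ MOVMI  r4←0x77
2: ✓ MOVVS  r1←0xe0
3: ✓ CMP  NZCV=0010
4: ✓ SUBGE  r5←0x2b
5: · MOVVS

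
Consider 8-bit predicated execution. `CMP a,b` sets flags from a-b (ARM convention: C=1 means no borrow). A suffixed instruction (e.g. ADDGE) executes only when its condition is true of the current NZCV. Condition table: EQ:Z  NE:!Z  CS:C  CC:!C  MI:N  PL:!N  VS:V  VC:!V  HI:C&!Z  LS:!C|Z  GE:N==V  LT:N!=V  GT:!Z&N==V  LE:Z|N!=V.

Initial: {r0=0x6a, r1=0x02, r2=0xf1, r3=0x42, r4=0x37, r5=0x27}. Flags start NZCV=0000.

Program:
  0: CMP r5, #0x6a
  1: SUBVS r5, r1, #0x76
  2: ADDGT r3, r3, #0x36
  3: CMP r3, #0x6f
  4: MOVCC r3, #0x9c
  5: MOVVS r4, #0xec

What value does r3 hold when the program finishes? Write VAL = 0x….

VAL = 0x9c

[0] flags=1000 → (cmp)
[1] flags=1000 VS?F → skip
[2] flags=1000 GT?F → skip
[3] flags=1000 → (cmp)
[4] flags=1000 CC?T → r3=0x9c
[5] flags=1000 VS?F → skip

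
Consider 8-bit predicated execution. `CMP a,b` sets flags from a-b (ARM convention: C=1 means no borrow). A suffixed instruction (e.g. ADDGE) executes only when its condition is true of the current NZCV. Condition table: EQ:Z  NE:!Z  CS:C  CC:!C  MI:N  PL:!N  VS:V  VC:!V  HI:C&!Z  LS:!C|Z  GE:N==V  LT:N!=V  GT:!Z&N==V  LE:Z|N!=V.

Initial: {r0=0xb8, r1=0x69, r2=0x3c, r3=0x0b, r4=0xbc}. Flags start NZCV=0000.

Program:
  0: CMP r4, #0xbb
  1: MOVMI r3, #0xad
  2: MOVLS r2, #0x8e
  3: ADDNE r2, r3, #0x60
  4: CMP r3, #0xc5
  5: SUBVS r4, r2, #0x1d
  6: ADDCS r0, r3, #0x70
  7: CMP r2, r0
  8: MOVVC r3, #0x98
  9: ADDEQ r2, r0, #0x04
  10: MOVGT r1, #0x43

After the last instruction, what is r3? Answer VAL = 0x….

[0] flags=0010 → (cmp)
[1] flags=0010 MI?F → skip
[2] flags=0010 LS?F → skip
[3] flags=0010 NE?T → r2=0x6b
[4] flags=0000 → (cmp)
[5] flags=0000 VS?F → skip
[6] flags=0000 CS?F → skip
[7] flags=1001 → (cmp)
[8] flags=1001 VC?F → skip
[9] flags=1001 EQ?F → skip
[10] flags=1001 GT?T → r1=0x43

VAL = 0x0b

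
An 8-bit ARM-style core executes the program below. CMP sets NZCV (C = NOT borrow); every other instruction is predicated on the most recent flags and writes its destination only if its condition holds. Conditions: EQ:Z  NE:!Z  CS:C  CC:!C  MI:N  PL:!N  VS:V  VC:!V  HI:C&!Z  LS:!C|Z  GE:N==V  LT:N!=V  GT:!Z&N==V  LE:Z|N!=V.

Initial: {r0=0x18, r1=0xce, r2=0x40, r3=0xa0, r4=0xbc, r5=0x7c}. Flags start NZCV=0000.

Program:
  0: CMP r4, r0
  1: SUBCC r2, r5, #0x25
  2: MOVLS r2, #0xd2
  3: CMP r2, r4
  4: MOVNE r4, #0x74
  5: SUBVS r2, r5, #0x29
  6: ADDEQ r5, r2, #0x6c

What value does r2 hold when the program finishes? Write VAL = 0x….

VAL = 0x53

0: ✓ CMP  NZCV=1010
1: · SUBCC
2: · MOVLS
3: ✓ CMP  NZCV=1001
4: ✓ MOVNE  r4←0x74
5: ✓ SUBVS  r2←0x53
6: · ADDEQ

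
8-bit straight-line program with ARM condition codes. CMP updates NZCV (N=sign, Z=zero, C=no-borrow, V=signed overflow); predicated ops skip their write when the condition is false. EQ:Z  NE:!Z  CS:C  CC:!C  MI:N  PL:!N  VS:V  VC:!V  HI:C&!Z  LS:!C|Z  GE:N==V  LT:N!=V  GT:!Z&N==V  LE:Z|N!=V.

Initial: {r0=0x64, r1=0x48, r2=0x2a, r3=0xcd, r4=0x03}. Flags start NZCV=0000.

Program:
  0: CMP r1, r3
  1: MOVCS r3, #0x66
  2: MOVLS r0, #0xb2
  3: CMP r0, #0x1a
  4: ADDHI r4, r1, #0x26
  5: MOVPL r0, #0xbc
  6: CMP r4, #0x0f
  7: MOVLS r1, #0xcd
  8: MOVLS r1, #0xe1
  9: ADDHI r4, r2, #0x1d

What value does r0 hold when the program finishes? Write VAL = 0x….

VAL = 0xb2

[0] flags=0000 → (cmp)
[1] flags=0000 CS?F → skip
[2] flags=0000 LS?T → r0=0xb2
[3] flags=1010 → (cmp)
[4] flags=1010 HI?T → r4=0x6e
[5] flags=1010 PL?F → skip
[6] flags=0010 → (cmp)
[7] flags=0010 LS?F → skip
[8] flags=0010 LS?F → skip
[9] flags=0010 HI?T → r4=0x47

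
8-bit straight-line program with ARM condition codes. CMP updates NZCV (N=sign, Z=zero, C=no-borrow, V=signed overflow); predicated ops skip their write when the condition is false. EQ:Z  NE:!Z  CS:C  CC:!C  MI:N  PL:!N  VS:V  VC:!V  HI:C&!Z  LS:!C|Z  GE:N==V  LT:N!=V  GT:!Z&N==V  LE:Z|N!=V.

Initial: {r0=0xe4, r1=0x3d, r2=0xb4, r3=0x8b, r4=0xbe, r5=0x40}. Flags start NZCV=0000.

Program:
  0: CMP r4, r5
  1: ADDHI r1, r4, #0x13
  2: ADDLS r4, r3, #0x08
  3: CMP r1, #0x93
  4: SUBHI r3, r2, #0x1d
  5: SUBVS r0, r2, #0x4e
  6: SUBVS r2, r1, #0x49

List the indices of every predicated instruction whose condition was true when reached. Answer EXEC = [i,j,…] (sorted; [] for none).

EXEC = [1,4]

0: ✓ CMP  NZCV=0011
1: ✓ ADDHI  r1←0xd1
2: · ADDLS
3: ✓ CMP  NZCV=0010
4: ✓ SUBHI  r3←0x97
5: · SUBVS
6: · SUBVS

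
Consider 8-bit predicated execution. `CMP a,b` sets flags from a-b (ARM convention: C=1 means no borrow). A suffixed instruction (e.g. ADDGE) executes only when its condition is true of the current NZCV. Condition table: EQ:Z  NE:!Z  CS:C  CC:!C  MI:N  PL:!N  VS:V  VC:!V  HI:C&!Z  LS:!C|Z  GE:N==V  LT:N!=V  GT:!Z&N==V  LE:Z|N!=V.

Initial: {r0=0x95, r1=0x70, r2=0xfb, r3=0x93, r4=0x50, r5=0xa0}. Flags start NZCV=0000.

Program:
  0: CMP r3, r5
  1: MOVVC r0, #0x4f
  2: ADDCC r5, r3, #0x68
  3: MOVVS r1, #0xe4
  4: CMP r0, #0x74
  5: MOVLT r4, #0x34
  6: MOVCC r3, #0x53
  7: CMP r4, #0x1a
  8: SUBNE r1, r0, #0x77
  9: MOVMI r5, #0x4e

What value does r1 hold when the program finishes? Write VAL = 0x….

VAL = 0xd8

[0] flags=1000 → (cmp)
[1] flags=1000 VC?T → r0=0x4f
[2] flags=1000 CC?T → r5=0xfb
[3] flags=1000 VS?F → skip
[4] flags=1000 → (cmp)
[5] flags=1000 LT?T → r4=0x34
[6] flags=1000 CC?T → r3=0x53
[7] flags=0010 → (cmp)
[8] flags=0010 NE?T → r1=0xd8
[9] flags=0010 MI?F → skip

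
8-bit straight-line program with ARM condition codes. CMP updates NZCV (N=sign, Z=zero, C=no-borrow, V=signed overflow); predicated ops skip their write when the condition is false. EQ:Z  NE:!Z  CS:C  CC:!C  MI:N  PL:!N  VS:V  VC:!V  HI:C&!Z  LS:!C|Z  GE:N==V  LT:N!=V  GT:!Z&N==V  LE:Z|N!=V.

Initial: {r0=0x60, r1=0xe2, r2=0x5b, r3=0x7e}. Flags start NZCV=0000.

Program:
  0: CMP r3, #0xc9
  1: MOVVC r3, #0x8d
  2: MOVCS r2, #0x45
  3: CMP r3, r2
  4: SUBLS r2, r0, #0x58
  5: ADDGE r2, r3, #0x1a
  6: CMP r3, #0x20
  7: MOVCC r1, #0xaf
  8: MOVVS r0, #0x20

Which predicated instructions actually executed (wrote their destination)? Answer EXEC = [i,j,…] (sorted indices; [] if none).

EXEC = [5]

0: ✓ CMP  NZCV=1001
1: · MOVVC
2: · MOVCS
3: ✓ CMP  NZCV=0010
4: · SUBLS
5: ✓ ADDGE  r2←0x98
6: ✓ CMP  NZCV=0010
7: · MOVCC
8: · MOVVS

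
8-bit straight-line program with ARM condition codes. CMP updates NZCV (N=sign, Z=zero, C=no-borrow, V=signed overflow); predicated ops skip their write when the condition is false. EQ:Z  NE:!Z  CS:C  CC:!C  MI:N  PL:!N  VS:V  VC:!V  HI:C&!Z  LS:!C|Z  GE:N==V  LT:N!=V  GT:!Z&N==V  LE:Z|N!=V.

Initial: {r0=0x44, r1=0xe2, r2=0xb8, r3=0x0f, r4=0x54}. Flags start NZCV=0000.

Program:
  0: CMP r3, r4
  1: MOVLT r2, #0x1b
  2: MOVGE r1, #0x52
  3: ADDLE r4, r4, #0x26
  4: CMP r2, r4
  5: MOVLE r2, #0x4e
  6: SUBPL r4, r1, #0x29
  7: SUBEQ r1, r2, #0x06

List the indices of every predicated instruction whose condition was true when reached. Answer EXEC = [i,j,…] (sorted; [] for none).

0: ✓ CMP  NZCV=1000
1: ✓ MOVLT  r2←0x1b
2: · MOVGE
3: ✓ ADDLE  r4←0x7a
4: ✓ CMP  NZCV=1000
5: ✓ MOVLE  r2←0x4e
6: · SUBPL
7: · SUBEQ

EXEC = [1,3,5]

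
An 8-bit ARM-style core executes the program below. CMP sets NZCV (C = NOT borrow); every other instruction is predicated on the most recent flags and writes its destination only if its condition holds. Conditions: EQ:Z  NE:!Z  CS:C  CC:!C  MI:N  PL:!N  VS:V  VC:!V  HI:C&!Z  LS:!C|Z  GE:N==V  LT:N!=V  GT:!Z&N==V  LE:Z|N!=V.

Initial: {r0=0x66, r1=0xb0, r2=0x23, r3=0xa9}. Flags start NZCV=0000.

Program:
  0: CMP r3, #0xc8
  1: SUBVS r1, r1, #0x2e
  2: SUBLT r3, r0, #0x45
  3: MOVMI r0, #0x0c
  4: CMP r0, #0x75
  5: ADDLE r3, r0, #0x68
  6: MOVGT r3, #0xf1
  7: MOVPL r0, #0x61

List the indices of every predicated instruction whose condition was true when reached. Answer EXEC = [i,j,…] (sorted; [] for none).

EXEC = [2,3,5]

0: ✓ CMP  NZCV=1000
1: · SUBVS
2: ✓ SUBLT  r3←0x21
3: ✓ MOVMI  r0←0x0c
4: ✓ CMP  NZCV=1000
5: ✓ ADDLE  r3←0x74
6: · MOVGT
7: · MOVPL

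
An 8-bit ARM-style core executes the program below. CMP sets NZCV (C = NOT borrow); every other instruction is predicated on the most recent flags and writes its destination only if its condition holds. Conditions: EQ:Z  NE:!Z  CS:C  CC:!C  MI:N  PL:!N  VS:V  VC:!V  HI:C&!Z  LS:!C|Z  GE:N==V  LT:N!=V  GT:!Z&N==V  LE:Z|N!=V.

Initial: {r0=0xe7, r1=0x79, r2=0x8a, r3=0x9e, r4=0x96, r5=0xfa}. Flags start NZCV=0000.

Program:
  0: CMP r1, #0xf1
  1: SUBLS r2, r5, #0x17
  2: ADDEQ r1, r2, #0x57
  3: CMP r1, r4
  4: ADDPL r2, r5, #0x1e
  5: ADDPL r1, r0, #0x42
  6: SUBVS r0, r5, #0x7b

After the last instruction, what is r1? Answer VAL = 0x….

0: ✓ CMP  NZCV=1001
1: ✓ SUBLS  r2←0xe3
2: · ADDEQ
3: ✓ CMP  NZCV=1001
4: · ADDPL
5: · ADDPL
6: ✓ SUBVS  r0←0x7f

VAL = 0x79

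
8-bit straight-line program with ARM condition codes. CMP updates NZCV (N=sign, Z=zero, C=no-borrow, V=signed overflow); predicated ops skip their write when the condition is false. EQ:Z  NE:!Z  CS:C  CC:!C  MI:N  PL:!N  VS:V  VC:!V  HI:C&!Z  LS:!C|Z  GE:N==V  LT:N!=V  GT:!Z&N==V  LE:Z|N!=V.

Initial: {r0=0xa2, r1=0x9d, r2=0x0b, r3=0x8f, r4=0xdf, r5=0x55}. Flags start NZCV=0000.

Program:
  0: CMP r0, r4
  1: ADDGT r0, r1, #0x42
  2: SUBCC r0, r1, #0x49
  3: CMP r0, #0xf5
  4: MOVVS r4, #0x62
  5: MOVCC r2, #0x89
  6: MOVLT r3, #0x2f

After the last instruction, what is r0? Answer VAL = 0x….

VAL = 0x54

[0] flags=1000 → (cmp)
[1] flags=1000 GT?F → skip
[2] flags=1000 CC?T → r0=0x54
[3] flags=0000 → (cmp)
[4] flags=0000 VS?F → skip
[5] flags=0000 CC?T → r2=0x89
[6] flags=0000 LT?F → skip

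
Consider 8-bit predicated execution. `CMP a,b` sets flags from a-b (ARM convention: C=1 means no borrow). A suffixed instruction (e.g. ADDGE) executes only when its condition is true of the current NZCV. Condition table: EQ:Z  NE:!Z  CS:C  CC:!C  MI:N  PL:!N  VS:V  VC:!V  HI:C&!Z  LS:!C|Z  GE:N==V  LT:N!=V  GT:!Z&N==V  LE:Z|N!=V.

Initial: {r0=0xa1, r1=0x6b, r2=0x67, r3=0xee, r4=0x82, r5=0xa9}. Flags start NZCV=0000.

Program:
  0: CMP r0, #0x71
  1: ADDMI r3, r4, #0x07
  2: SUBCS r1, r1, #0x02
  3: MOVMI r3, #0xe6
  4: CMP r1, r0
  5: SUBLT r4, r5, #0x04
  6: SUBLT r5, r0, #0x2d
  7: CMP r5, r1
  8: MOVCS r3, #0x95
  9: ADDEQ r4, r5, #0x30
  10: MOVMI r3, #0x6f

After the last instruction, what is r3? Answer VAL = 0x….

0: ✓ CMP  NZCV=0011
1: · ADDMI
2: ✓ SUBCS  r1←0x69
3: · MOVMI
4: ✓ CMP  NZCV=1001
5: · SUBLT
6: · SUBLT
7: ✓ CMP  NZCV=0011
8: ✓ MOVCS  r3←0x95
9: · ADDEQ
10: · MOVMI

VAL = 0x95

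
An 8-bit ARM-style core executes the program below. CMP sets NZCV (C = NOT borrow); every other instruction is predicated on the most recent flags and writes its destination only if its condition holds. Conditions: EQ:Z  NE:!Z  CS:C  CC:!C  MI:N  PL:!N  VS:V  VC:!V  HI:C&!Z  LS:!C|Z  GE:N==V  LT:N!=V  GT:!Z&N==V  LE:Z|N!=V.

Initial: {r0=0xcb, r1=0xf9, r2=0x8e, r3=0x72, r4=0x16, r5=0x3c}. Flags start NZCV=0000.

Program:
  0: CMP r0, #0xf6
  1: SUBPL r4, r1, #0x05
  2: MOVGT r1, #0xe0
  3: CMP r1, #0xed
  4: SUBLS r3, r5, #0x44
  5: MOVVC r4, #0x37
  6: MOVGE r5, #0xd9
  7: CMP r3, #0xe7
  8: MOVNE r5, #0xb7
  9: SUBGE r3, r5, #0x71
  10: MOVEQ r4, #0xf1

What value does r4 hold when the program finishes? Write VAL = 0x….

[0] flags=1000 → (cmp)
[1] flags=1000 PL?F → skip
[2] flags=1000 GT?F → skip
[3] flags=0010 → (cmp)
[4] flags=0010 LS?F → skip
[5] flags=0010 VC?T → r4=0x37
[6] flags=0010 GE?T → r5=0xd9
[7] flags=1001 → (cmp)
[8] flags=1001 NE?T → r5=0xb7
[9] flags=1001 GE?T → r3=0x46
[10] flags=1001 EQ?F → skip

VAL = 0x37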